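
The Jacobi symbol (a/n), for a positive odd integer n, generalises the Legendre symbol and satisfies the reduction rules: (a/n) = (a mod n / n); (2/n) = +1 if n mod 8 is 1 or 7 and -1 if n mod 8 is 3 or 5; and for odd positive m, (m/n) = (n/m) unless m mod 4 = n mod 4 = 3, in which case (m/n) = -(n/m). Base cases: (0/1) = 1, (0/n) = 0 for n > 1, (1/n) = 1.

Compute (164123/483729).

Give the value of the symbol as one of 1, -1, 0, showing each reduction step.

1

reciprocity: (164123/483729) = +1·(483729/164123) since 164123 mod 4 = 3, 483729 mod 4 = 1; sign now +1
(483729/164123) = (155483/164123)   [reduce mod 164123]
reciprocity: (155483/164123) = -1·(164123/155483) since 155483 mod 4 = 3, 164123 mod 4 = 3; sign now -1
(164123/155483) = (8640/155483)   [reduce mod 155483]
8640 = 2^6·135; (2/155483) = -1 since 155483 mod 8 = 3, so (8640/155483) = (-1)^6·(135/155483); sign now -1
reciprocity: (135/155483) = -1·(155483/135) since 135 mod 4 = 3, 155483 mod 4 = 3; sign now +1
(155483/135) = (98/135)   [reduce mod 135]
98 = 2^1·49; (2/135) = +1 since 135 mod 8 = 7, so (98/135) = (+1)^1·(49/135); sign now +1
reciprocity: (49/135) = +1·(135/49) since 49 mod 4 = 1, 135 mod 4 = 3; sign now +1
(135/49) = (37/49)   [reduce mod 49]
reciprocity: (37/49) = +1·(49/37) since 37 mod 4 = 1, 49 mod 4 = 1; sign now +1
(49/37) = (12/37)   [reduce mod 37]
12 = 2^2·3; (2/37) = -1 since 37 mod 8 = 5, so (12/37) = (-1)^2·(3/37); sign now +1
reciprocity: (3/37) = +1·(37/3) since 3 mod 4 = 3, 37 mod 4 = 1; sign now +1
(37/3) = (1/3)   [reduce mod 3]
(1/3) = 1; final value = sign = +1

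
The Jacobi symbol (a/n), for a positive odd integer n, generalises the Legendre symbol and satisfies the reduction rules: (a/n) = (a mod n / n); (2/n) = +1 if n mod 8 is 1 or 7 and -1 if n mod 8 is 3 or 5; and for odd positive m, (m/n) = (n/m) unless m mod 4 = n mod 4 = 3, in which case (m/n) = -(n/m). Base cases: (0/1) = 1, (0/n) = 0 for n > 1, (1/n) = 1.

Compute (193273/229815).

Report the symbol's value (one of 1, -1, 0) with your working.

flip (193273/229815) -> (229815/193273): both odd, 193273 mod 4 = 1, 229815 mod 4 = 3, so the flip contributes +1; sign now +1
(229815/193273): 229815 mod 193273 = 36542, so (229815/193273) = (36542/193273)
factor out 2^1: 36542 = 2^1·18271; with 193273 mod 8 = 1, (2/193273) = +1; sign now +1; continue with (18271/193273)
flip (18271/193273) -> (193273/18271): both odd, 18271 mod 4 = 3, 193273 mod 4 = 1, so the flip contributes +1; sign now +1
(193273/18271): 193273 mod 18271 = 10563, so (193273/18271) = (10563/18271)
flip (10563/18271) -> (18271/10563): both odd, 10563 mod 4 = 3, 18271 mod 4 = 3, so the flip contributes -1; sign now -1
(18271/10563): 18271 mod 10563 = 7708, so (18271/10563) = (7708/10563)
factor out 2^2: 7708 = 2^2·1927; with 10563 mod 8 = 3, (2/10563) = -1; sign now -1; continue with (1927/10563)
flip (1927/10563) -> (10563/1927): both odd, 1927 mod 4 = 3, 10563 mod 4 = 3, so the flip contributes -1; sign now +1
(10563/1927): 10563 mod 1927 = 928, so (10563/1927) = (928/1927)
factor out 2^5: 928 = 2^5·29; with 1927 mod 8 = 7, (2/1927) = +1; sign now +1; continue with (29/1927)
flip (29/1927) -> (1927/29): both odd, 29 mod 4 = 1, 1927 mod 4 = 3, so the flip contributes +1; sign now +1
(1927/29): 1927 mod 29 = 13, so (1927/29) = (13/29)
flip (13/29) -> (29/13): both odd, 13 mod 4 = 1, 29 mod 4 = 1, so the flip contributes +1; sign now +1
(29/13): 29 mod 13 = 3, so (29/13) = (3/13)
flip (3/13) -> (13/3): both odd, 3 mod 4 = 3, 13 mod 4 = 1, so the flip contributes +1; sign now +1
(13/3): 13 mod 3 = 1, so (13/3) = (1/3)
reached (1/3) = 1, so the symbol is +1

1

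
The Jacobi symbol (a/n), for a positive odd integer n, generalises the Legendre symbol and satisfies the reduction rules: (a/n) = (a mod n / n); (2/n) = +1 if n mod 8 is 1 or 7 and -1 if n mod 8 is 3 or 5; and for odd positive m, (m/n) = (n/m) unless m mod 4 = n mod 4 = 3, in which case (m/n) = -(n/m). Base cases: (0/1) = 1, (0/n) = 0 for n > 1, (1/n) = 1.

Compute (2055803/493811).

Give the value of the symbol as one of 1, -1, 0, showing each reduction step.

-1

(2055803/493811): 2055803 mod 493811 = 80559, so (2055803/493811) = (80559/493811)
flip (80559/493811) -> (493811/80559): both odd, 80559 mod 4 = 3, 493811 mod 4 = 3, so the flip contributes -1; sign now -1
(493811/80559): 493811 mod 80559 = 10457, so (493811/80559) = (10457/80559)
flip (10457/80559) -> (80559/10457): both odd, 10457 mod 4 = 1, 80559 mod 4 = 3, so the flip contributes +1; sign now -1
(80559/10457): 80559 mod 10457 = 7360, so (80559/10457) = (7360/10457)
factor out 2^6: 7360 = 2^6·115; with 10457 mod 8 = 1, (2/10457) = +1; sign now -1; continue with (115/10457)
flip (115/10457) -> (10457/115): both odd, 115 mod 4 = 3, 10457 mod 4 = 1, so the flip contributes +1; sign now -1
(10457/115): 10457 mod 115 = 107, so (10457/115) = (107/115)
flip (107/115) -> (115/107): both odd, 107 mod 4 = 3, 115 mod 4 = 3, so the flip contributes -1; sign now +1
(115/107): 115 mod 107 = 8, so (115/107) = (8/107)
factor out 2^3: 8 = 2^3·1; with 107 mod 8 = 3, (2/107) = -1; sign now -1; continue with (1/107)
reached (1/107) = 1, so the symbol is -1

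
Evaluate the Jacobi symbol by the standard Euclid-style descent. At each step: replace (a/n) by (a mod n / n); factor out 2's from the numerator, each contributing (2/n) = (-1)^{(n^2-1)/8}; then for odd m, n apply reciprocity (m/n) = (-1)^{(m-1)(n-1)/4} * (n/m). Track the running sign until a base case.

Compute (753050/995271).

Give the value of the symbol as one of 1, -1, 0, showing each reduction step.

753050 = 2^1·376525; (2/995271) = +1 since 995271 mod 8 = 7, so (753050/995271) = (+1)^1·(376525/995271); sign now +1
reciprocity: (376525/995271) = +1·(995271/376525) since 376525 mod 4 = 1, 995271 mod 4 = 3; sign now +1
(995271/376525) = (242221/376525)   [reduce mod 376525]
reciprocity: (242221/376525) = +1·(376525/242221) since 242221 mod 4 = 1, 376525 mod 4 = 1; sign now +1
(376525/242221) = (134304/242221)   [reduce mod 242221]
134304 = 2^5·4197; (2/242221) = -1 since 242221 mod 8 = 5, so (134304/242221) = (-1)^5·(4197/242221); sign now -1
reciprocity: (4197/242221) = +1·(242221/4197) since 4197 mod 4 = 1, 242221 mod 4 = 1; sign now -1
(242221/4197) = (2992/4197)   [reduce mod 4197]
2992 = 2^4·187; (2/4197) = -1 since 4197 mod 8 = 5, so (2992/4197) = (-1)^4·(187/4197); sign now -1
reciprocity: (187/4197) = +1·(4197/187) since 187 mod 4 = 3, 4197 mod 4 = 1; sign now -1
(4197/187) = (83/187)   [reduce mod 187]
reciprocity: (83/187) = -1·(187/83) since 83 mod 4 = 3, 187 mod 4 = 3; sign now +1
(187/83) = (21/83)   [reduce mod 83]
reciprocity: (21/83) = +1·(83/21) since 21 mod 4 = 1, 83 mod 4 = 3; sign now +1
(83/21) = (20/21)   [reduce mod 21]
20 = 2^2·5; (2/21) = -1 since 21 mod 8 = 5, so (20/21) = (-1)^2·(5/21); sign now +1
reciprocity: (5/21) = +1·(21/5) since 5 mod 4 = 1, 21 mod 4 = 1; sign now +1
(21/5) = (1/5)   [reduce mod 5]
(1/5) = 1; final value = sign = +1

1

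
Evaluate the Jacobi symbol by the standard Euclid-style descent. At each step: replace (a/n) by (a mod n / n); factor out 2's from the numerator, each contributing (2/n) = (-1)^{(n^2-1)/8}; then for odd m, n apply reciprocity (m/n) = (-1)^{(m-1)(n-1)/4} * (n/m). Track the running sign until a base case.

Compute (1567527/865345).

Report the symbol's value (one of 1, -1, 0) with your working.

0

(1567527/865345): 1567527 mod 865345 = 702182, so (1567527/865345) = (702182/865345)
factor out 2^1: 702182 = 2^1·351091; with 865345 mod 8 = 1, (2/865345) = +1; sign now +1; continue with (351091/865345)
flip (351091/865345) -> (865345/351091): both odd, 351091 mod 4 = 3, 865345 mod 4 = 1, so the flip contributes +1; sign now +1
(865345/351091): 865345 mod 351091 = 163163, so (865345/351091) = (163163/351091)
flip (163163/351091) -> (351091/163163): both odd, 163163 mod 4 = 3, 351091 mod 4 = 3, so the flip contributes -1; sign now -1
(351091/163163): 351091 mod 163163 = 24765, so (351091/163163) = (24765/163163)
flip (24765/163163) -> (163163/24765): both odd, 24765 mod 4 = 1, 163163 mod 4 = 3, so the flip contributes +1; sign now -1
(163163/24765): 163163 mod 24765 = 14573, so (163163/24765) = (14573/24765)
flip (14573/24765) -> (24765/14573): both odd, 14573 mod 4 = 1, 24765 mod 4 = 1, so the flip contributes +1; sign now -1
(24765/14573): 24765 mod 14573 = 10192, so (24765/14573) = (10192/14573)
factor out 2^4: 10192 = 2^4·637; with 14573 mod 8 = 5, (2/14573) = -1; sign now -1; continue with (637/14573)
flip (637/14573) -> (14573/637): both odd, 637 mod 4 = 1, 14573 mod 4 = 1, so the flip contributes +1; sign now -1
(14573/637): 14573 mod 637 = 559, so (14573/637) = (559/637)
flip (559/637) -> (637/559): both odd, 559 mod 4 = 3, 637 mod 4 = 1, so the flip contributes +1; sign now -1
(637/559): 637 mod 559 = 78, so (637/559) = (78/559)
factor out 2^1: 78 = 2^1·39; with 559 mod 8 = 7, (2/559) = +1; sign now -1; continue with (39/559)
flip (39/559) -> (559/39): both odd, 39 mod 4 = 3, 559 mod 4 = 3, so the flip contributes -1; sign now +1
(559/39): 559 mod 39 = 13, so (559/39) = (13/39)
flip (13/39) -> (39/13): both odd, 13 mod 4 = 1, 39 mod 4 = 3, so the flip contributes +1; sign now +1
(39/13): 39 mod 13 = 0, so (39/13) = (0/13)
reached (0/13); gcd(a, n) > 1, so (0/13) = 0 and the symbol is 0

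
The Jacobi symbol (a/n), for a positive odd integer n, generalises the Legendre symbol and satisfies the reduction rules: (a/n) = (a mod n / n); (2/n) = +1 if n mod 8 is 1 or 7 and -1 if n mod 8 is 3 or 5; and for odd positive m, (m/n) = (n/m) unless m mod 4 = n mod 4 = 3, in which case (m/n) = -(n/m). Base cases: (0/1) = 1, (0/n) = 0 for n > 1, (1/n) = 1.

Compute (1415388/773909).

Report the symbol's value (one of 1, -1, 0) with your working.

1

(1415388/773909): 1415388 mod 773909 = 641479, so (1415388/773909) = (641479/773909)
flip (641479/773909) -> (773909/641479): both odd, 641479 mod 4 = 3, 773909 mod 4 = 1, so the flip contributes +1; sign now +1
(773909/641479): 773909 mod 641479 = 132430, so (773909/641479) = (132430/641479)
factor out 2^1: 132430 = 2^1·66215; with 641479 mod 8 = 7, (2/641479) = +1; sign now +1; continue with (66215/641479)
flip (66215/641479) -> (641479/66215): both odd, 66215 mod 4 = 3, 641479 mod 4 = 3, so the flip contributes -1; sign now -1
(641479/66215): 641479 mod 66215 = 45544, so (641479/66215) = (45544/66215)
factor out 2^3: 45544 = 2^3·5693; with 66215 mod 8 = 7, (2/66215) = +1; sign now -1; continue with (5693/66215)
flip (5693/66215) -> (66215/5693): both odd, 5693 mod 4 = 1, 66215 mod 4 = 3, so the flip contributes +1; sign now -1
(66215/5693): 66215 mod 5693 = 3592, so (66215/5693) = (3592/5693)
factor out 2^3: 3592 = 2^3·449; with 5693 mod 8 = 5, (2/5693) = -1; sign now +1; continue with (449/5693)
flip (449/5693) -> (5693/449): both odd, 449 mod 4 = 1, 5693 mod 4 = 1, so the flip contributes +1; sign now +1
(5693/449): 5693 mod 449 = 305, so (5693/449) = (305/449)
flip (305/449) -> (449/305): both odd, 305 mod 4 = 1, 449 mod 4 = 1, so the flip contributes +1; sign now +1
(449/305): 449 mod 305 = 144, so (449/305) = (144/305)
factor out 2^4: 144 = 2^4·9; with 305 mod 8 = 1, (2/305) = +1; sign now +1; continue with (9/305)
flip (9/305) -> (305/9): both odd, 9 mod 4 = 1, 305 mod 4 = 1, so the flip contributes +1; sign now +1
(305/9): 305 mod 9 = 8, so (305/9) = (8/9)
factor out 2^3: 8 = 2^3·1; with 9 mod 8 = 1, (2/9) = +1; sign now +1; continue with (1/9)
reached (1/9) = 1, so the symbol is +1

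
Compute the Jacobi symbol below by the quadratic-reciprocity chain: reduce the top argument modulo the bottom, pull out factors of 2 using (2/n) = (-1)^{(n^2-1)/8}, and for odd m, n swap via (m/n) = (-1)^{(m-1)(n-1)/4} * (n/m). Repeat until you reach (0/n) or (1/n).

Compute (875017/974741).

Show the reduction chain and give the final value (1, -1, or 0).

flip (875017/974741) -> (974741/875017): both odd, 875017 mod 4 = 1, 974741 mod 4 = 1, so the flip contributes +1; sign now +1
(974741/875017): 974741 mod 875017 = 99724, so (974741/875017) = (99724/875017)
factor out 2^2: 99724 = 2^2·24931; with 875017 mod 8 = 1, (2/875017) = +1; sign now +1; continue with (24931/875017)
flip (24931/875017) -> (875017/24931): both odd, 24931 mod 4 = 3, 875017 mod 4 = 1, so the flip contributes +1; sign now +1
(875017/24931): 875017 mod 24931 = 2432, so (875017/24931) = (2432/24931)
factor out 2^7: 2432 = 2^7·19; with 24931 mod 8 = 3, (2/24931) = -1; sign now -1; continue with (19/24931)
flip (19/24931) -> (24931/19): both odd, 19 mod 4 = 3, 24931 mod 4 = 3, so the flip contributes -1; sign now +1
(24931/19): 24931 mod 19 = 3, so (24931/19) = (3/19)
flip (3/19) -> (19/3): both odd, 3 mod 4 = 3, 19 mod 4 = 3, so the flip contributes -1; sign now -1
(19/3): 19 mod 3 = 1, so (19/3) = (1/3)
reached (1/3) = 1, so the symbol is -1

-1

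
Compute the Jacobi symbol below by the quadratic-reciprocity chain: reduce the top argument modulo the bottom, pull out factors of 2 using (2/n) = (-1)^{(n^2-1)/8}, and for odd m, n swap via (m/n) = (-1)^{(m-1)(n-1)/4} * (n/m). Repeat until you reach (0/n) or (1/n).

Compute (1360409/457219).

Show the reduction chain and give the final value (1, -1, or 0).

(1360409/457219): 1360409 mod 457219 = 445971, so (1360409/457219) = (445971/457219)
flip (445971/457219) -> (457219/445971): both odd, 445971 mod 4 = 3, 457219 mod 4 = 3, so the flip contributes -1; sign now -1
(457219/445971): 457219 mod 445971 = 11248, so (457219/445971) = (11248/445971)
factor out 2^4: 11248 = 2^4·703; with 445971 mod 8 = 3, (2/445971) = -1; sign now -1; continue with (703/445971)
flip (703/445971) -> (445971/703): both odd, 703 mod 4 = 3, 445971 mod 4 = 3, so the flip contributes -1; sign now +1
(445971/703): 445971 mod 703 = 269, so (445971/703) = (269/703)
flip (269/703) -> (703/269): both odd, 269 mod 4 = 1, 703 mod 4 = 3, so the flip contributes +1; sign now +1
(703/269): 703 mod 269 = 165, so (703/269) = (165/269)
flip (165/269) -> (269/165): both odd, 165 mod 4 = 1, 269 mod 4 = 1, so the flip contributes +1; sign now +1
(269/165): 269 mod 165 = 104, so (269/165) = (104/165)
factor out 2^3: 104 = 2^3·13; with 165 mod 8 = 5, (2/165) = -1; sign now -1; continue with (13/165)
flip (13/165) -> (165/13): both odd, 13 mod 4 = 1, 165 mod 4 = 1, so the flip contributes +1; sign now -1
(165/13): 165 mod 13 = 9, so (165/13) = (9/13)
flip (9/13) -> (13/9): both odd, 9 mod 4 = 1, 13 mod 4 = 1, so the flip contributes +1; sign now -1
(13/9): 13 mod 9 = 4, so (13/9) = (4/9)
factor out 2^2: 4 = 2^2·1; with 9 mod 8 = 1, (2/9) = +1; sign now -1; continue with (1/9)
reached (1/9) = 1, so the symbol is -1

-1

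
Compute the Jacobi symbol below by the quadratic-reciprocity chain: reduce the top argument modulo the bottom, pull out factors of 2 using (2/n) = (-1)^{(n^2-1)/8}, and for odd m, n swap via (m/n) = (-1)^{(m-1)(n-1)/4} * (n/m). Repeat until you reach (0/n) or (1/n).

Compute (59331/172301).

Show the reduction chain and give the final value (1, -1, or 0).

1

flip (59331/172301) -> (172301/59331): both odd, 59331 mod 4 = 3, 172301 mod 4 = 1, so the flip contributes +1; sign now +1
(172301/59331): 172301 mod 59331 = 53639, so (172301/59331) = (53639/59331)
flip (53639/59331) -> (59331/53639): both odd, 53639 mod 4 = 3, 59331 mod 4 = 3, so the flip contributes -1; sign now -1
(59331/53639): 59331 mod 53639 = 5692, so (59331/53639) = (5692/53639)
factor out 2^2: 5692 = 2^2·1423; with 53639 mod 8 = 7, (2/53639) = +1; sign now -1; continue with (1423/53639)
flip (1423/53639) -> (53639/1423): both odd, 1423 mod 4 = 3, 53639 mod 4 = 3, so the flip contributes -1; sign now +1
(53639/1423): 53639 mod 1423 = 988, so (53639/1423) = (988/1423)
factor out 2^2: 988 = 2^2·247; with 1423 mod 8 = 7, (2/1423) = +1; sign now +1; continue with (247/1423)
flip (247/1423) -> (1423/247): both odd, 247 mod 4 = 3, 1423 mod 4 = 3, so the flip contributes -1; sign now -1
(1423/247): 1423 mod 247 = 188, so (1423/247) = (188/247)
factor out 2^2: 188 = 2^2·47; with 247 mod 8 = 7, (2/247) = +1; sign now -1; continue with (47/247)
flip (47/247) -> (247/47): both odd, 47 mod 4 = 3, 247 mod 4 = 3, so the flip contributes -1; sign now +1
(247/47): 247 mod 47 = 12, so (247/47) = (12/47)
factor out 2^2: 12 = 2^2·3; with 47 mod 8 = 7, (2/47) = +1; sign now +1; continue with (3/47)
flip (3/47) -> (47/3): both odd, 3 mod 4 = 3, 47 mod 4 = 3, so the flip contributes -1; sign now -1
(47/3): 47 mod 3 = 2, so (47/3) = (2/3)
factor out 2^1: 2 = 2^1·1; with 3 mod 8 = 3, (2/3) = -1; sign now +1; continue with (1/3)
reached (1/3) = 1, so the symbol is +1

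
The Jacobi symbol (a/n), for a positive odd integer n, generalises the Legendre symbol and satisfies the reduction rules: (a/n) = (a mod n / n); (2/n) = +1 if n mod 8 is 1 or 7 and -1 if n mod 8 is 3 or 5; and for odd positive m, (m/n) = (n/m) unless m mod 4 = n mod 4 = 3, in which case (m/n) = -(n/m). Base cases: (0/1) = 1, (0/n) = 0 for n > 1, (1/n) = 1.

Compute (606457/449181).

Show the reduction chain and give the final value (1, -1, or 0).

-1

(606457/449181): 606457 mod 449181 = 157276, so (606457/449181) = (157276/449181)
factor out 2^2: 157276 = 2^2·39319; with 449181 mod 8 = 5, (2/449181) = -1; sign now +1; continue with (39319/449181)
flip (39319/449181) -> (449181/39319): both odd, 39319 mod 4 = 3, 449181 mod 4 = 1, so the flip contributes +1; sign now +1
(449181/39319): 449181 mod 39319 = 16672, so (449181/39319) = (16672/39319)
factor out 2^5: 16672 = 2^5·521; with 39319 mod 8 = 7, (2/39319) = +1; sign now +1; continue with (521/39319)
flip (521/39319) -> (39319/521): both odd, 521 mod 4 = 1, 39319 mod 4 = 3, so the flip contributes +1; sign now +1
(39319/521): 39319 mod 521 = 244, so (39319/521) = (244/521)
factor out 2^2: 244 = 2^2·61; with 521 mod 8 = 1, (2/521) = +1; sign now +1; continue with (61/521)
flip (61/521) -> (521/61): both odd, 61 mod 4 = 1, 521 mod 4 = 1, so the flip contributes +1; sign now +1
(521/61): 521 mod 61 = 33, so (521/61) = (33/61)
flip (33/61) -> (61/33): both odd, 33 mod 4 = 1, 61 mod 4 = 1, so the flip contributes +1; sign now +1
(61/33): 61 mod 33 = 28, so (61/33) = (28/33)
factor out 2^2: 28 = 2^2·7; with 33 mod 8 = 1, (2/33) = +1; sign now +1; continue with (7/33)
flip (7/33) -> (33/7): both odd, 7 mod 4 = 3, 33 mod 4 = 1, so the flip contributes +1; sign now +1
(33/7): 33 mod 7 = 5, so (33/7) = (5/7)
flip (5/7) -> (7/5): both odd, 5 mod 4 = 1, 7 mod 4 = 3, so the flip contributes +1; sign now +1
(7/5): 7 mod 5 = 2, so (7/5) = (2/5)
factor out 2^1: 2 = 2^1·1; with 5 mod 8 = 5, (2/5) = -1; sign now -1; continue with (1/5)
reached (1/5) = 1, so the symbol is -1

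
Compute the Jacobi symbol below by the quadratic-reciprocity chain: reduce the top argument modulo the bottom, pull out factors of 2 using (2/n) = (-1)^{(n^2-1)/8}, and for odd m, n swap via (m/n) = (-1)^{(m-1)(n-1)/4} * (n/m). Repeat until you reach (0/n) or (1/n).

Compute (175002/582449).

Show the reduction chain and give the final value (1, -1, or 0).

1

175002 = 2^1·87501; (2/582449) = +1 since 582449 mod 8 = 1, so (175002/582449) = (+1)^1·(87501/582449); sign now +1
reciprocity: (87501/582449) = +1·(582449/87501) since 87501 mod 4 = 1, 582449 mod 4 = 1; sign now +1
(582449/87501) = (57443/87501)   [reduce mod 87501]
reciprocity: (57443/87501) = +1·(87501/57443) since 57443 mod 4 = 3, 87501 mod 4 = 1; sign now +1
(87501/57443) = (30058/57443)   [reduce mod 57443]
30058 = 2^1·15029; (2/57443) = -1 since 57443 mod 8 = 3, so (30058/57443) = (-1)^1·(15029/57443); sign now -1
reciprocity: (15029/57443) = +1·(57443/15029) since 15029 mod 4 = 1, 57443 mod 4 = 3; sign now -1
(57443/15029) = (12356/15029)   [reduce mod 15029]
12356 = 2^2·3089; (2/15029) = -1 since 15029 mod 8 = 5, so (12356/15029) = (-1)^2·(3089/15029); sign now -1
reciprocity: (3089/15029) = +1·(15029/3089) since 3089 mod 4 = 1, 15029 mod 4 = 1; sign now -1
(15029/3089) = (2673/3089)   [reduce mod 3089]
reciprocity: (2673/3089) = +1·(3089/2673) since 2673 mod 4 = 1, 3089 mod 4 = 1; sign now -1
(3089/2673) = (416/2673)   [reduce mod 2673]
416 = 2^5·13; (2/2673) = +1 since 2673 mod 8 = 1, so (416/2673) = (+1)^5·(13/2673); sign now -1
reciprocity: (13/2673) = +1·(2673/13) since 13 mod 4 = 1, 2673 mod 4 = 1; sign now -1
(2673/13) = (8/13)   [reduce mod 13]
8 = 2^3·1; (2/13) = -1 since 13 mod 8 = 5, so (8/13) = (-1)^3·(1/13); sign now +1
(1/13) = 1; final value = sign = +1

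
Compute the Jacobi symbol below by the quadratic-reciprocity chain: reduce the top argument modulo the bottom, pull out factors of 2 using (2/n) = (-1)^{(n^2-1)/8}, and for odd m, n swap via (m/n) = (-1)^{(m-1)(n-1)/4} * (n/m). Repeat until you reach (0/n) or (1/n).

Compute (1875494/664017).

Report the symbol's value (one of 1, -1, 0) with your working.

(1875494/664017): 1875494 mod 664017 = 547460, so (1875494/664017) = (547460/664017)
factor out 2^2: 547460 = 2^2·136865; with 664017 mod 8 = 1, (2/664017) = +1; sign now +1; continue with (136865/664017)
flip (136865/664017) -> (664017/136865): both odd, 136865 mod 4 = 1, 664017 mod 4 = 1, so the flip contributes +1; sign now +1
(664017/136865): 664017 mod 136865 = 116557, so (664017/136865) = (116557/136865)
flip (116557/136865) -> (136865/116557): both odd, 116557 mod 4 = 1, 136865 mod 4 = 1, so the flip contributes +1; sign now +1
(136865/116557): 136865 mod 116557 = 20308, so (136865/116557) = (20308/116557)
factor out 2^2: 20308 = 2^2·5077; with 116557 mod 8 = 5, (2/116557) = -1; sign now +1; continue with (5077/116557)
flip (5077/116557) -> (116557/5077): both odd, 5077 mod 4 = 1, 116557 mod 4 = 1, so the flip contributes +1; sign now +1
(116557/5077): 116557 mod 5077 = 4863, so (116557/5077) = (4863/5077)
flip (4863/5077) -> (5077/4863): both odd, 4863 mod 4 = 3, 5077 mod 4 = 1, so the flip contributes +1; sign now +1
(5077/4863): 5077 mod 4863 = 214, so (5077/4863) = (214/4863)
factor out 2^1: 214 = 2^1·107; with 4863 mod 8 = 7, (2/4863) = +1; sign now +1; continue with (107/4863)
flip (107/4863) -> (4863/107): both odd, 107 mod 4 = 3, 4863 mod 4 = 3, so the flip contributes -1; sign now -1
(4863/107): 4863 mod 107 = 48, so (4863/107) = (48/107)
factor out 2^4: 48 = 2^4·3; with 107 mod 8 = 3, (2/107) = -1; sign now -1; continue with (3/107)
flip (3/107) -> (107/3): both odd, 3 mod 4 = 3, 107 mod 4 = 3, so the flip contributes -1; sign now +1
(107/3): 107 mod 3 = 2, so (107/3) = (2/3)
factor out 2^1: 2 = 2^1·1; with 3 mod 8 = 3, (2/3) = -1; sign now -1; continue with (1/3)
reached (1/3) = 1, so the symbol is -1

-1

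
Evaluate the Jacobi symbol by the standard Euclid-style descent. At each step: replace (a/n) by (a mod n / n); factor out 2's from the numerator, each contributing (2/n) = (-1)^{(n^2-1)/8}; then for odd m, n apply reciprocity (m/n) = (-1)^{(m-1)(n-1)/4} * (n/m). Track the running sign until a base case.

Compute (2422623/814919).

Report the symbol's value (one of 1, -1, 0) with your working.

(2422623/814919): 2422623 mod 814919 = 792785, so (2422623/814919) = (792785/814919)
flip (792785/814919) -> (814919/792785): both odd, 792785 mod 4 = 1, 814919 mod 4 = 3, so the flip contributes +1; sign now +1
(814919/792785): 814919 mod 792785 = 22134, so (814919/792785) = (22134/792785)
factor out 2^1: 22134 = 2^1·11067; with 792785 mod 8 = 1, (2/792785) = +1; sign now +1; continue with (11067/792785)
flip (11067/792785) -> (792785/11067): both odd, 11067 mod 4 = 3, 792785 mod 4 = 1, so the flip contributes +1; sign now +1
(792785/11067): 792785 mod 11067 = 7028, so (792785/11067) = (7028/11067)
factor out 2^2: 7028 = 2^2·1757; with 11067 mod 8 = 3, (2/11067) = -1; sign now +1; continue with (1757/11067)
flip (1757/11067) -> (11067/1757): both odd, 1757 mod 4 = 1, 11067 mod 4 = 3, so the flip contributes +1; sign now +1
(11067/1757): 11067 mod 1757 = 525, so (11067/1757) = (525/1757)
flip (525/1757) -> (1757/525): both odd, 525 mod 4 = 1, 1757 mod 4 = 1, so the flip contributes +1; sign now +1
(1757/525): 1757 mod 525 = 182, so (1757/525) = (182/525)
factor out 2^1: 182 = 2^1·91; with 525 mod 8 = 5, (2/525) = -1; sign now -1; continue with (91/525)
flip (91/525) -> (525/91): both odd, 91 mod 4 = 3, 525 mod 4 = 1, so the flip contributes +1; sign now -1
(525/91): 525 mod 91 = 70, so (525/91) = (70/91)
factor out 2^1: 70 = 2^1·35; with 91 mod 8 = 3, (2/91) = -1; sign now +1; continue with (35/91)
flip (35/91) -> (91/35): both odd, 35 mod 4 = 3, 91 mod 4 = 3, so the flip contributes -1; sign now -1
(91/35): 91 mod 35 = 21, so (91/35) = (21/35)
flip (21/35) -> (35/21): both odd, 21 mod 4 = 1, 35 mod 4 = 3, so the flip contributes +1; sign now -1
(35/21): 35 mod 21 = 14, so (35/21) = (14/21)
factor out 2^1: 14 = 2^1·7; with 21 mod 8 = 5, (2/21) = -1; sign now +1; continue with (7/21)
flip (7/21) -> (21/7): both odd, 7 mod 4 = 3, 21 mod 4 = 1, so the flip contributes +1; sign now +1
(21/7): 21 mod 7 = 0, so (21/7) = (0/7)
reached (0/7); gcd(a, n) > 1, so (0/7) = 0 and the symbol is 0

0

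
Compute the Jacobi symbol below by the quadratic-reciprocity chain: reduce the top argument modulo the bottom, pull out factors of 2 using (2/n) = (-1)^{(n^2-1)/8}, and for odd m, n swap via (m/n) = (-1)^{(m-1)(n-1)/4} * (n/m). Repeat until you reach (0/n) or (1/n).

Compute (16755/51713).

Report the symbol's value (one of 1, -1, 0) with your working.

reciprocity: (16755/51713) = +1·(51713/16755) since 16755 mod 4 = 3, 51713 mod 4 = 1; sign now +1
(51713/16755) = (1448/16755)   [reduce mod 16755]
1448 = 2^3·181; (2/16755) = -1 since 16755 mod 8 = 3, so (1448/16755) = (-1)^3·(181/16755); sign now -1
reciprocity: (181/16755) = +1·(16755/181) since 181 mod 4 = 1, 16755 mod 4 = 3; sign now -1
(16755/181) = (103/181)   [reduce mod 181]
reciprocity: (103/181) = +1·(181/103) since 103 mod 4 = 3, 181 mod 4 = 1; sign now -1
(181/103) = (78/103)   [reduce mod 103]
78 = 2^1·39; (2/103) = +1 since 103 mod 8 = 7, so (78/103) = (+1)^1·(39/103); sign now -1
reciprocity: (39/103) = -1·(103/39) since 39 mod 4 = 3, 103 mod 4 = 3; sign now +1
(103/39) = (25/39)   [reduce mod 39]
reciprocity: (25/39) = +1·(39/25) since 25 mod 4 = 1, 39 mod 4 = 3; sign now +1
(39/25) = (14/25)   [reduce mod 25]
14 = 2^1·7; (2/25) = +1 since 25 mod 8 = 1, so (14/25) = (+1)^1·(7/25); sign now +1
reciprocity: (7/25) = +1·(25/7) since 7 mod 4 = 3, 25 mod 4 = 1; sign now +1
(25/7) = (4/7)   [reduce mod 7]
4 = 2^2·1; (2/7) = +1 since 7 mod 8 = 7, so (4/7) = (+1)^2·(1/7); sign now +1
(1/7) = 1; final value = sign = +1

1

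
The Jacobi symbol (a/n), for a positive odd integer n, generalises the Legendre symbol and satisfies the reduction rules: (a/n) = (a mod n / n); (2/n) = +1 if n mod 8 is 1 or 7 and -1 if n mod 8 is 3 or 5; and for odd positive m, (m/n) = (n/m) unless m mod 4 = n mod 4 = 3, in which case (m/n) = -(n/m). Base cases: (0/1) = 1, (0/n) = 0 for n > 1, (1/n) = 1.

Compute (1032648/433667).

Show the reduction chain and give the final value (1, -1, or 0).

(1032648/433667): 1032648 mod 433667 = 165314, so (1032648/433667) = (165314/433667)
factor out 2^1: 165314 = 2^1·82657; with 433667 mod 8 = 3, (2/433667) = -1; sign now -1; continue with (82657/433667)
flip (82657/433667) -> (433667/82657): both odd, 82657 mod 4 = 1, 433667 mod 4 = 3, so the flip contributes +1; sign now -1
(433667/82657): 433667 mod 82657 = 20382, so (433667/82657) = (20382/82657)
factor out 2^1: 20382 = 2^1·10191; with 82657 mod 8 = 1, (2/82657) = +1; sign now -1; continue with (10191/82657)
flip (10191/82657) -> (82657/10191): both odd, 10191 mod 4 = 3, 82657 mod 4 = 1, so the flip contributes +1; sign now -1
(82657/10191): 82657 mod 10191 = 1129, so (82657/10191) = (1129/10191)
flip (1129/10191) -> (10191/1129): both odd, 1129 mod 4 = 1, 10191 mod 4 = 3, so the flip contributes +1; sign now -1
(10191/1129): 10191 mod 1129 = 30, so (10191/1129) = (30/1129)
factor out 2^1: 30 = 2^1·15; with 1129 mod 8 = 1, (2/1129) = +1; sign now -1; continue with (15/1129)
flip (15/1129) -> (1129/15): both odd, 15 mod 4 = 3, 1129 mod 4 = 1, so the flip contributes +1; sign now -1
(1129/15): 1129 mod 15 = 4, so (1129/15) = (4/15)
factor out 2^2: 4 = 2^2·1; with 15 mod 8 = 7, (2/15) = +1; sign now -1; continue with (1/15)
reached (1/15) = 1, so the symbol is -1

-1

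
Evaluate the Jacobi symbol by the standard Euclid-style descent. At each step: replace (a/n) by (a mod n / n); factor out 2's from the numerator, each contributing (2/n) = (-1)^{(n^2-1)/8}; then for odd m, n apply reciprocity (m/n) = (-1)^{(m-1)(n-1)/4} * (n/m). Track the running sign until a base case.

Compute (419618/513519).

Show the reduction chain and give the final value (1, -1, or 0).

factor out 2^1: 419618 = 2^1·209809; with 513519 mod 8 = 7, (2/513519) = +1; sign now +1; continue with (209809/513519)
flip (209809/513519) -> (513519/209809): both odd, 209809 mod 4 = 1, 513519 mod 4 = 3, so the flip contributes +1; sign now +1
(513519/209809): 513519 mod 209809 = 93901, so (513519/209809) = (93901/209809)
flip (93901/209809) -> (209809/93901): both odd, 93901 mod 4 = 1, 209809 mod 4 = 1, so the flip contributes +1; sign now +1
(209809/93901): 209809 mod 93901 = 22007, so (209809/93901) = (22007/93901)
flip (22007/93901) -> (93901/22007): both odd, 22007 mod 4 = 3, 93901 mod 4 = 1, so the flip contributes +1; sign now +1
(93901/22007): 93901 mod 22007 = 5873, so (93901/22007) = (5873/22007)
flip (5873/22007) -> (22007/5873): both odd, 5873 mod 4 = 1, 22007 mod 4 = 3, so the flip contributes +1; sign now +1
(22007/5873): 22007 mod 5873 = 4388, so (22007/5873) = (4388/5873)
factor out 2^2: 4388 = 2^2·1097; with 5873 mod 8 = 1, (2/5873) = +1; sign now +1; continue with (1097/5873)
flip (1097/5873) -> (5873/1097): both odd, 1097 mod 4 = 1, 5873 mod 4 = 1, so the flip contributes +1; sign now +1
(5873/1097): 5873 mod 1097 = 388, so (5873/1097) = (388/1097)
factor out 2^2: 388 = 2^2·97; with 1097 mod 8 = 1, (2/1097) = +1; sign now +1; continue with (97/1097)
flip (97/1097) -> (1097/97): both odd, 97 mod 4 = 1, 1097 mod 4 = 1, so the flip contributes +1; sign now +1
(1097/97): 1097 mod 97 = 30, so (1097/97) = (30/97)
factor out 2^1: 30 = 2^1·15; with 97 mod 8 = 1, (2/97) = +1; sign now +1; continue with (15/97)
flip (15/97) -> (97/15): both odd, 15 mod 4 = 3, 97 mod 4 = 1, so the flip contributes +1; sign now +1
(97/15): 97 mod 15 = 7, so (97/15) = (7/15)
flip (7/15) -> (15/7): both odd, 7 mod 4 = 3, 15 mod 4 = 3, so the flip contributes -1; sign now -1
(15/7): 15 mod 7 = 1, so (15/7) = (1/7)
reached (1/7) = 1, so the symbol is -1

-1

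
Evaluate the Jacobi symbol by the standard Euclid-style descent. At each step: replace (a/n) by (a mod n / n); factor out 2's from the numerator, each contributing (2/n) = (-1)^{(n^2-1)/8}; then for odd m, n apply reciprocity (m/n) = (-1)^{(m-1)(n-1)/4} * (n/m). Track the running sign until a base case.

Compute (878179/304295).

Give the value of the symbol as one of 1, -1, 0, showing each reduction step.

(878179/304295): 878179 mod 304295 = 269589, so (878179/304295) = (269589/304295)
flip (269589/304295) -> (304295/269589): both odd, 269589 mod 4 = 1, 304295 mod 4 = 3, so the flip contributes +1; sign now +1
(304295/269589): 304295 mod 269589 = 34706, so (304295/269589) = (34706/269589)
factor out 2^1: 34706 = 2^1·17353; with 269589 mod 8 = 5, (2/269589) = -1; sign now -1; continue with (17353/269589)
flip (17353/269589) -> (269589/17353): both odd, 17353 mod 4 = 1, 269589 mod 4 = 1, so the flip contributes +1; sign now -1
(269589/17353): 269589 mod 17353 = 9294, so (269589/17353) = (9294/17353)
factor out 2^1: 9294 = 2^1·4647; with 17353 mod 8 = 1, (2/17353) = +1; sign now -1; continue with (4647/17353)
flip (4647/17353) -> (17353/4647): both odd, 4647 mod 4 = 3, 17353 mod 4 = 1, so the flip contributes +1; sign now -1
(17353/4647): 17353 mod 4647 = 3412, so (17353/4647) = (3412/4647)
factor out 2^2: 3412 = 2^2·853; with 4647 mod 8 = 7, (2/4647) = +1; sign now -1; continue with (853/4647)
flip (853/4647) -> (4647/853): both odd, 853 mod 4 = 1, 4647 mod 4 = 3, so the flip contributes +1; sign now -1
(4647/853): 4647 mod 853 = 382, so (4647/853) = (382/853)
factor out 2^1: 382 = 2^1·191; with 853 mod 8 = 5, (2/853) = -1; sign now +1; continue with (191/853)
flip (191/853) -> (853/191): both odd, 191 mod 4 = 3, 853 mod 4 = 1, so the flip contributes +1; sign now +1
(853/191): 853 mod 191 = 89, so (853/191) = (89/191)
flip (89/191) -> (191/89): both odd, 89 mod 4 = 1, 191 mod 4 = 3, so the flip contributes +1; sign now +1
(191/89): 191 mod 89 = 13, so (191/89) = (13/89)
flip (13/89) -> (89/13): both odd, 13 mod 4 = 1, 89 mod 4 = 1, so the flip contributes +1; sign now +1
(89/13): 89 mod 13 = 11, so (89/13) = (11/13)
flip (11/13) -> (13/11): both odd, 11 mod 4 = 3, 13 mod 4 = 1, so the flip contributes +1; sign now +1
(13/11): 13 mod 11 = 2, so (13/11) = (2/11)
factor out 2^1: 2 = 2^1·1; with 11 mod 8 = 3, (2/11) = -1; sign now -1; continue with (1/11)
reached (1/11) = 1, so the symbol is -1

-1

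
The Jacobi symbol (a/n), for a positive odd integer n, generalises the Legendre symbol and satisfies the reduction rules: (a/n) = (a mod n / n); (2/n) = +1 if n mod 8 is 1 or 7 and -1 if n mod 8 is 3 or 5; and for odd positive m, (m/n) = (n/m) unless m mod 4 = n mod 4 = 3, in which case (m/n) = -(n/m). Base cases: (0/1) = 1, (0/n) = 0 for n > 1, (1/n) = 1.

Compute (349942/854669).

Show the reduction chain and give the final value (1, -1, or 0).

-1

factor out 2^1: 349942 = 2^1·174971; with 854669 mod 8 = 5, (2/854669) = -1; sign now -1; continue with (174971/854669)
flip (174971/854669) -> (854669/174971): both odd, 174971 mod 4 = 3, 854669 mod 4 = 1, so the flip contributes +1; sign now -1
(854669/174971): 854669 mod 174971 = 154785, so (854669/174971) = (154785/174971)
flip (154785/174971) -> (174971/154785): both odd, 154785 mod 4 = 1, 174971 mod 4 = 3, so the flip contributes +1; sign now -1
(174971/154785): 174971 mod 154785 = 20186, so (174971/154785) = (20186/154785)
factor out 2^1: 20186 = 2^1·10093; with 154785 mod 8 = 1, (2/154785) = +1; sign now -1; continue with (10093/154785)
flip (10093/154785) -> (154785/10093): both odd, 10093 mod 4 = 1, 154785 mod 4 = 1, so the flip contributes +1; sign now -1
(154785/10093): 154785 mod 10093 = 3390, so (154785/10093) = (3390/10093)
factor out 2^1: 3390 = 2^1·1695; with 10093 mod 8 = 5, (2/10093) = -1; sign now +1; continue with (1695/10093)
flip (1695/10093) -> (10093/1695): both odd, 1695 mod 4 = 3, 10093 mod 4 = 1, so the flip contributes +1; sign now +1
(10093/1695): 10093 mod 1695 = 1618, so (10093/1695) = (1618/1695)
factor out 2^1: 1618 = 2^1·809; with 1695 mod 8 = 7, (2/1695) = +1; sign now +1; continue with (809/1695)
flip (809/1695) -> (1695/809): both odd, 809 mod 4 = 1, 1695 mod 4 = 3, so the flip contributes +1; sign now +1
(1695/809): 1695 mod 809 = 77, so (1695/809) = (77/809)
flip (77/809) -> (809/77): both odd, 77 mod 4 = 1, 809 mod 4 = 1, so the flip contributes +1; sign now +1
(809/77): 809 mod 77 = 39, so (809/77) = (39/77)
flip (39/77) -> (77/39): both odd, 39 mod 4 = 3, 77 mod 4 = 1, so the flip contributes +1; sign now +1
(77/39): 77 mod 39 = 38, so (77/39) = (38/39)
factor out 2^1: 38 = 2^1·19; with 39 mod 8 = 7, (2/39) = +1; sign now +1; continue with (19/39)
flip (19/39) -> (39/19): both odd, 19 mod 4 = 3, 39 mod 4 = 3, so the flip contributes -1; sign now -1
(39/19): 39 mod 19 = 1, so (39/19) = (1/19)
reached (1/19) = 1, so the symbol is -1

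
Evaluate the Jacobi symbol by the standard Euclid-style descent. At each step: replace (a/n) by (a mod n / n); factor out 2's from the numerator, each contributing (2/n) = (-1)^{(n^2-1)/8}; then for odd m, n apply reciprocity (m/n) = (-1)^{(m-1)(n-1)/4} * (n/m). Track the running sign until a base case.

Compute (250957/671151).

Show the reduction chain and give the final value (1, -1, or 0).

1

flip (250957/671151) -> (671151/250957): both odd, 250957 mod 4 = 1, 671151 mod 4 = 3, so the flip contributes +1; sign now +1
(671151/250957): 671151 mod 250957 = 169237, so (671151/250957) = (169237/250957)
flip (169237/250957) -> (250957/169237): both odd, 169237 mod 4 = 1, 250957 mod 4 = 1, so the flip contributes +1; sign now +1
(250957/169237): 250957 mod 169237 = 81720, so (250957/169237) = (81720/169237)
factor out 2^3: 81720 = 2^3·10215; with 169237 mod 8 = 5, (2/169237) = -1; sign now -1; continue with (10215/169237)
flip (10215/169237) -> (169237/10215): both odd, 10215 mod 4 = 3, 169237 mod 4 = 1, so the flip contributes +1; sign now -1
(169237/10215): 169237 mod 10215 = 5797, so (169237/10215) = (5797/10215)
flip (5797/10215) -> (10215/5797): both odd, 5797 mod 4 = 1, 10215 mod 4 = 3, so the flip contributes +1; sign now -1
(10215/5797): 10215 mod 5797 = 4418, so (10215/5797) = (4418/5797)
factor out 2^1: 4418 = 2^1·2209; with 5797 mod 8 = 5, (2/5797) = -1; sign now +1; continue with (2209/5797)
flip (2209/5797) -> (5797/2209): both odd, 2209 mod 4 = 1, 5797 mod 4 = 1, so the flip contributes +1; sign now +1
(5797/2209): 5797 mod 2209 = 1379, so (5797/2209) = (1379/2209)
flip (1379/2209) -> (2209/1379): both odd, 1379 mod 4 = 3, 2209 mod 4 = 1, so the flip contributes +1; sign now +1
(2209/1379): 2209 mod 1379 = 830, so (2209/1379) = (830/1379)
factor out 2^1: 830 = 2^1·415; with 1379 mod 8 = 3, (2/1379) = -1; sign now -1; continue with (415/1379)
flip (415/1379) -> (1379/415): both odd, 415 mod 4 = 3, 1379 mod 4 = 3, so the flip contributes -1; sign now +1
(1379/415): 1379 mod 415 = 134, so (1379/415) = (134/415)
factor out 2^1: 134 = 2^1·67; with 415 mod 8 = 7, (2/415) = +1; sign now +1; continue with (67/415)
flip (67/415) -> (415/67): both odd, 67 mod 4 = 3, 415 mod 4 = 3, so the flip contributes -1; sign now -1
(415/67): 415 mod 67 = 13, so (415/67) = (13/67)
flip (13/67) -> (67/13): both odd, 13 mod 4 = 1, 67 mod 4 = 3, so the flip contributes +1; sign now -1
(67/13): 67 mod 13 = 2, so (67/13) = (2/13)
factor out 2^1: 2 = 2^1·1; with 13 mod 8 = 5, (2/13) = -1; sign now +1; continue with (1/13)
reached (1/13) = 1, so the symbol is +1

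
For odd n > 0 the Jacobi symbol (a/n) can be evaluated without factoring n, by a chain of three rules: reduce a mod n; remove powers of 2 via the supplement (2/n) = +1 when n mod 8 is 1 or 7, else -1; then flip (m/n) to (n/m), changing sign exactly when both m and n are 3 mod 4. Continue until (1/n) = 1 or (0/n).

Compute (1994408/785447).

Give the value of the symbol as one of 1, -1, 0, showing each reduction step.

0

(1994408/785447): 1994408 mod 785447 = 423514, so (1994408/785447) = (423514/785447)
factor out 2^1: 423514 = 2^1·211757; with 785447 mod 8 = 7, (2/785447) = +1; sign now +1; continue with (211757/785447)
flip (211757/785447) -> (785447/211757): both odd, 211757 mod 4 = 1, 785447 mod 4 = 3, so the flip contributes +1; sign now +1
(785447/211757): 785447 mod 211757 = 150176, so (785447/211757) = (150176/211757)
factor out 2^5: 150176 = 2^5·4693; with 211757 mod 8 = 5, (2/211757) = -1; sign now -1; continue with (4693/211757)
flip (4693/211757) -> (211757/4693): both odd, 4693 mod 4 = 1, 211757 mod 4 = 1, so the flip contributes +1; sign now -1
(211757/4693): 211757 mod 4693 = 572, so (211757/4693) = (572/4693)
factor out 2^2: 572 = 2^2·143; with 4693 mod 8 = 5, (2/4693) = -1; sign now -1; continue with (143/4693)
flip (143/4693) -> (4693/143): both odd, 143 mod 4 = 3, 4693 mod 4 = 1, so the flip contributes +1; sign now -1
(4693/143): 4693 mod 143 = 117, so (4693/143) = (117/143)
flip (117/143) -> (143/117): both odd, 117 mod 4 = 1, 143 mod 4 = 3, so the flip contributes +1; sign now -1
(143/117): 143 mod 117 = 26, so (143/117) = (26/117)
factor out 2^1: 26 = 2^1·13; with 117 mod 8 = 5, (2/117) = -1; sign now +1; continue with (13/117)
flip (13/117) -> (117/13): both odd, 13 mod 4 = 1, 117 mod 4 = 1, so the flip contributes +1; sign now +1
(117/13): 117 mod 13 = 0, so (117/13) = (0/13)
reached (0/13); gcd(a, n) > 1, so (0/13) = 0 and the symbol is 0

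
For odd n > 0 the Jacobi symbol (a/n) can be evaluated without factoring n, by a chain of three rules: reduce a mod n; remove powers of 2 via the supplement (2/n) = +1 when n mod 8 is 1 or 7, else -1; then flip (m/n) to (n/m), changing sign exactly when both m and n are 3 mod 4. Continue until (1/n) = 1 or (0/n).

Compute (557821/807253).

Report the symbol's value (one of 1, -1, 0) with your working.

reciprocity: (557821/807253) = +1·(807253/557821) since 557821 mod 4 = 1, 807253 mod 4 = 1; sign now +1
(807253/557821) = (249432/557821)   [reduce mod 557821]
249432 = 2^3·31179; (2/557821) = -1 since 557821 mod 8 = 5, so (249432/557821) = (-1)^3·(31179/557821); sign now -1
reciprocity: (31179/557821) = +1·(557821/31179) since 31179 mod 4 = 3, 557821 mod 4 = 1; sign now -1
(557821/31179) = (27778/31179)   [reduce mod 31179]
27778 = 2^1·13889; (2/31179) = -1 since 31179 mod 8 = 3, so (27778/31179) = (-1)^1·(13889/31179); sign now +1
reciprocity: (13889/31179) = +1·(31179/13889) since 13889 mod 4 = 1, 31179 mod 4 = 3; sign now +1
(31179/13889) = (3401/13889)   [reduce mod 13889]
reciprocity: (3401/13889) = +1·(13889/3401) since 3401 mod 4 = 1, 13889 mod 4 = 1; sign now +1
(13889/3401) = (285/3401)   [reduce mod 3401]
reciprocity: (285/3401) = +1·(3401/285) since 285 mod 4 = 1, 3401 mod 4 = 1; sign now +1
(3401/285) = (266/285)   [reduce mod 285]
266 = 2^1·133; (2/285) = -1 since 285 mod 8 = 5, so (266/285) = (-1)^1·(133/285); sign now -1
reciprocity: (133/285) = +1·(285/133) since 133 mod 4 = 1, 285 mod 4 = 1; sign now -1
(285/133) = (19/133)   [reduce mod 133]
reciprocity: (19/133) = +1·(133/19) since 19 mod 4 = 3, 133 mod 4 = 1; sign now -1
(133/19) = (0/19)   [reduce mod 19]
(0/19) = 0   [gcd(a, n) > 1]; final value = 0

0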